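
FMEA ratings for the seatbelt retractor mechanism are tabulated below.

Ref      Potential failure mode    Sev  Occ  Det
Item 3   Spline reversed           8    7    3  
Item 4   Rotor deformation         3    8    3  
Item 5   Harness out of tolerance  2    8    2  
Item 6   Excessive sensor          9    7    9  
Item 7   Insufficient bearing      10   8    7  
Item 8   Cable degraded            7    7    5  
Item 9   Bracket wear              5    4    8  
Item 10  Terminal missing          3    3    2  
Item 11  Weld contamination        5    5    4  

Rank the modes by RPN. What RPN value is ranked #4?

RPN = Severity × Occurrence × Detection:
  Item 3: 8 × 7 × 3 = 168
  Item 4: 3 × 8 × 3 = 72
  Item 5: 2 × 8 × 2 = 32
  Item 6: 9 × 7 × 9 = 567
  Item 7: 10 × 8 × 7 = 560
  Item 8: 7 × 7 × 5 = 245
  Item 9: 5 × 4 × 8 = 160
  Item 10: 3 × 3 × 2 = 18
  Item 11: 5 × 5 × 4 = 100
Sorted descending: 567, 560, 245, 168, 160, 100, 72, 32, 18.
The fourth-highest RPN is 168 (Item 3).

168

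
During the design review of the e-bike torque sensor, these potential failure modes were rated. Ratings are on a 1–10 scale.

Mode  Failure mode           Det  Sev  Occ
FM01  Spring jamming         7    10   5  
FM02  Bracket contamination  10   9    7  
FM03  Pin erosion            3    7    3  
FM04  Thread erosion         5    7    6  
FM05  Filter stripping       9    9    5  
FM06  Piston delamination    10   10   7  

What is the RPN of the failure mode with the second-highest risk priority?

630

RPN = Severity × Occurrence × Detection:
  FM01: 10 × 5 × 7 = 350
  FM02: 9 × 7 × 10 = 630
  FM03: 7 × 3 × 3 = 63
  FM04: 7 × 6 × 5 = 210
  FM05: 9 × 5 × 9 = 405
  FM06: 10 × 7 × 10 = 700
Sorted descending: 700, 630, 405, 350, 210, 63.
The second-highest RPN is 630 (FM02).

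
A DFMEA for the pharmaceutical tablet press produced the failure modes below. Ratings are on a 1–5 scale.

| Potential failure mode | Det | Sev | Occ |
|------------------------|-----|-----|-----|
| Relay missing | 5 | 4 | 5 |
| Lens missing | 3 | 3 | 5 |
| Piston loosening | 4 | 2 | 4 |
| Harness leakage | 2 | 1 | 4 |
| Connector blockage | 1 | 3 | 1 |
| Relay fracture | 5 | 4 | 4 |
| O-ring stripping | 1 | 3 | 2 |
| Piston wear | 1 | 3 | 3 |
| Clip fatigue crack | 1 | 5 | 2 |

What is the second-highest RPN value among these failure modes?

RPN = Severity × Occurrence × Detection:
  Relay missing: 4 × 5 × 5 = 100
  Lens missing: 3 × 5 × 3 = 45
  Piston loosening: 2 × 4 × 4 = 32
  Harness leakage: 1 × 4 × 2 = 8
  Connector blockage: 3 × 1 × 1 = 3
  Relay fracture: 4 × 4 × 5 = 80
  O-ring stripping: 3 × 2 × 1 = 6
  Piston wear: 3 × 3 × 1 = 9
  Clip fatigue crack: 5 × 2 × 1 = 10
Sorted descending: 100, 80, 45, 32, 10, 9, 8, 6, 3.
The second-highest RPN is 80 (Relay fracture).

80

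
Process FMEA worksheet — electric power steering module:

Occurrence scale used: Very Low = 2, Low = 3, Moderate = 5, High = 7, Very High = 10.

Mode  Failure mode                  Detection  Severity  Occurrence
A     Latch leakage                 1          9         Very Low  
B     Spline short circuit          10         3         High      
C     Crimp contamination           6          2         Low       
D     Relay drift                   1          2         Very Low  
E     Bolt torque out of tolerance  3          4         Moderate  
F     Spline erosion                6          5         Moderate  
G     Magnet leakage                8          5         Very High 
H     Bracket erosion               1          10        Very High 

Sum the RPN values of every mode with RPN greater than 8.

RPN = Severity × Occurrence × Detection:
  A: 9 × 2 × 1 = 18
  B: 3 × 7 × 10 = 210
  C: 2 × 3 × 6 = 36
  D: 2 × 2 × 1 = 4
  E: 4 × 5 × 3 = 60
  F: 5 × 5 × 6 = 150
  G: 5 × 10 × 8 = 400
  H: 10 × 10 × 1 = 100
RPN > 8: A (18), B (210), C (36), E (60), F (150), G (400), H (100).
Sum: 18 + 210 + 36 + 60 + 150 + 400 + 100 = 974.

974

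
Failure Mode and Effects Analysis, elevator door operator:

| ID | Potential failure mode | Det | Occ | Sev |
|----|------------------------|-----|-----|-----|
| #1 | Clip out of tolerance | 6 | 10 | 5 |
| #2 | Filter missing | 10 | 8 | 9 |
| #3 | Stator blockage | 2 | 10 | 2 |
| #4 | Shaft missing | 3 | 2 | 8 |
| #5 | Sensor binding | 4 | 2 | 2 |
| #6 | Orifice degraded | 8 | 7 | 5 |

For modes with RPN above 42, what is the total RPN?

RPN = Severity × Occurrence × Detection:
  #1: 5 × 10 × 6 = 300
  #2: 9 × 8 × 10 = 720
  #3: 2 × 10 × 2 = 40
  #4: 8 × 2 × 3 = 48
  #5: 2 × 2 × 4 = 16
  #6: 5 × 7 × 8 = 280
RPN > 42: #1 (300), #2 (720), #4 (48), #6 (280).
Sum: 300 + 720 + 48 + 280 = 1348.

1348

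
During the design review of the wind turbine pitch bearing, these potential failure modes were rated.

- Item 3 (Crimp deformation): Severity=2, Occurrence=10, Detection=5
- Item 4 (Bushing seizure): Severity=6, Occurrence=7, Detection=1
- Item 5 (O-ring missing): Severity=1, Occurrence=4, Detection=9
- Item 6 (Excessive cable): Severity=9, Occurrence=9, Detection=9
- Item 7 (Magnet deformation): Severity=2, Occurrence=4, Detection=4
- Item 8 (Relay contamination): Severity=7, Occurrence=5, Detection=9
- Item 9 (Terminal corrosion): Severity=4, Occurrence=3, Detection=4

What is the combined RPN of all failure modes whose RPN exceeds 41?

RPN = Severity × Occurrence × Detection:
  Item 3: 2 × 10 × 5 = 100
  Item 4: 6 × 7 × 1 = 42
  Item 5: 1 × 4 × 9 = 36
  Item 6: 9 × 9 × 9 = 729
  Item 7: 2 × 4 × 4 = 32
  Item 8: 7 × 5 × 9 = 315
  Item 9: 4 × 3 × 4 = 48
RPN > 41: Item 3 (100), Item 4 (42), Item 6 (729), Item 8 (315), Item 9 (48).
Sum: 100 + 42 + 729 + 315 + 48 = 1234.

1234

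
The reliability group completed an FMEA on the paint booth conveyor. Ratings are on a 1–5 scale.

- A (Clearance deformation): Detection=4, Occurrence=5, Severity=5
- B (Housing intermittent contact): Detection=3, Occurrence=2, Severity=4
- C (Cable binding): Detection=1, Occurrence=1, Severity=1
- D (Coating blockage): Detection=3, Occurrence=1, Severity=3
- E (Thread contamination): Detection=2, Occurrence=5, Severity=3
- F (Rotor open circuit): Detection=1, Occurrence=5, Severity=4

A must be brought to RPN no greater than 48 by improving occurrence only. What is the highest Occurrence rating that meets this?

A: S=5, O=5, D=4 → current RPN = 100.
Fixed product = 20. Need 20 × O ≤ 48, so O ≤ 48/20 = 2.40.
Maximum integer Occurrence rating = 2 (gives RPN 40; O=3 would give 60 > 48).

2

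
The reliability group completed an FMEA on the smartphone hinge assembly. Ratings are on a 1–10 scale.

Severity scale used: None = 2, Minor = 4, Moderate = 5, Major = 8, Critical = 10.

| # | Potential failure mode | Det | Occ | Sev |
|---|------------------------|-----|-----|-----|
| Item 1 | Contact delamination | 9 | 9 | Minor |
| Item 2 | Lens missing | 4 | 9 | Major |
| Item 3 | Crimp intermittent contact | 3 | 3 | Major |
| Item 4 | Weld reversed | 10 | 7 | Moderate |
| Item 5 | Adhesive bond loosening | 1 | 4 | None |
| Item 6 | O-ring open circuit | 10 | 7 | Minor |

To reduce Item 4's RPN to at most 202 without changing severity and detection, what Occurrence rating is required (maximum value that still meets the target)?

4

Item 4: S=5, O=7, D=10 → current RPN = 350.
Fixed product = 50. Need 50 × O ≤ 202, so O ≤ 202/50 = 4.04.
Maximum integer Occurrence rating = 4 (gives RPN 200; O=5 would give 250 > 202).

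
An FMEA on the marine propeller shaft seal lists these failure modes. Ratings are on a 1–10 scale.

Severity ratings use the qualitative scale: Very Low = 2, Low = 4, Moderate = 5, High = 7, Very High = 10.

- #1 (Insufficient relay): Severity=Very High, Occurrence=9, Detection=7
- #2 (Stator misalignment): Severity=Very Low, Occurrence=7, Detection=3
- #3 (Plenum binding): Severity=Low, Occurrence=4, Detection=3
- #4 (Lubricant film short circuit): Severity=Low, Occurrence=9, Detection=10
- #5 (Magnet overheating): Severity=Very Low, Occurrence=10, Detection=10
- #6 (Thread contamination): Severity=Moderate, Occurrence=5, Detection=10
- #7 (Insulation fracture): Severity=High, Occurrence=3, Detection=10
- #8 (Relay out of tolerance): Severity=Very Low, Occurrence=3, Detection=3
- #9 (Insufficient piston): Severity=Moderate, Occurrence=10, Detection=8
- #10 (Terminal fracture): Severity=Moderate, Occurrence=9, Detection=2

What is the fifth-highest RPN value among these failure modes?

RPN = Severity × Occurrence × Detection:
  #1: 10 × 9 × 7 = 630
  #2: 2 × 7 × 3 = 42
  #3: 4 × 4 × 3 = 48
  #4: 4 × 9 × 10 = 360
  #5: 2 × 10 × 10 = 200
  #6: 5 × 5 × 10 = 250
  #7: 7 × 3 × 10 = 210
  #8: 2 × 3 × 3 = 18
  #9: 5 × 10 × 8 = 400
  #10: 5 × 9 × 2 = 90
Sorted descending: 630, 400, 360, 250, 210, 200, 90, 48, 42, 18.
The fifth-highest RPN is 210 (#7).

210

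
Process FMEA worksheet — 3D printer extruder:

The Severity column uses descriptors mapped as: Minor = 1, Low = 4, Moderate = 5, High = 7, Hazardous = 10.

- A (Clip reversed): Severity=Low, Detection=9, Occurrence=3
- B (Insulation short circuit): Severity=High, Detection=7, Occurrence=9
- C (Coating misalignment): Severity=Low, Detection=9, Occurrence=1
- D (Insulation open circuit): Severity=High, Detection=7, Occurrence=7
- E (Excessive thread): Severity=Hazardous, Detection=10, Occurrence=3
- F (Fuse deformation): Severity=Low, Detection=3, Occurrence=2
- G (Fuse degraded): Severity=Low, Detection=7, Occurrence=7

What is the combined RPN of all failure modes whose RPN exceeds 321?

RPN = Severity × Occurrence × Detection:
  A: 4 × 3 × 9 = 108
  B: 7 × 9 × 7 = 441
  C: 4 × 1 × 9 = 36
  D: 7 × 7 × 7 = 343
  E: 10 × 3 × 10 = 300
  F: 4 × 2 × 3 = 24
  G: 4 × 7 × 7 = 196
RPN > 321: B (441), D (343).
Sum: 441 + 343 = 784.

784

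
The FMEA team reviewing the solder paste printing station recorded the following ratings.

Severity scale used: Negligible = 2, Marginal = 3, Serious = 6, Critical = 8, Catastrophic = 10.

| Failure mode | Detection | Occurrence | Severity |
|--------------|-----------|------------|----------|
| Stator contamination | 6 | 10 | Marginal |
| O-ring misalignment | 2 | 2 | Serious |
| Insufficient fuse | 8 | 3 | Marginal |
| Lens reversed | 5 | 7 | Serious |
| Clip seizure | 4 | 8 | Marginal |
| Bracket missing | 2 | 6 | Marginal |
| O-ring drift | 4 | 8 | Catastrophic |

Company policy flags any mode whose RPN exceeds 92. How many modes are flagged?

4

RPN = Severity × Occurrence × Detection:
  Stator contamination: 3 × 10 × 6 = 180
  O-ring misalignment: 6 × 2 × 2 = 24
  Insufficient fuse: 3 × 3 × 8 = 72
  Lens reversed: 6 × 7 × 5 = 210
  Clip seizure: 3 × 8 × 4 = 96
  Bracket missing: 3 × 6 × 2 = 36
  O-ring drift: 10 × 8 × 4 = 320
Modes with RPN > 92: Stator contamination (180), Lens reversed (210), Clip seizure (96), O-ring drift (320) → 4.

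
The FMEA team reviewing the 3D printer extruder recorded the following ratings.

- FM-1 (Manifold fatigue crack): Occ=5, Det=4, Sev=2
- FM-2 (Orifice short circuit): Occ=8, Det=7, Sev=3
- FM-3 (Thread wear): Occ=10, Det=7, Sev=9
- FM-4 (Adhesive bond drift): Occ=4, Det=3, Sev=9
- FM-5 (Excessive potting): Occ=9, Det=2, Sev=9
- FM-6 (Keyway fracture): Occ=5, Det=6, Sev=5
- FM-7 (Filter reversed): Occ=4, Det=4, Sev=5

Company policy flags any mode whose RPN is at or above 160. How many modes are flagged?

RPN = Severity × Occurrence × Detection:
  FM-1: 2 × 5 × 4 = 40
  FM-2: 3 × 8 × 7 = 168
  FM-3: 9 × 10 × 7 = 630
  FM-4: 9 × 4 × 3 = 108
  FM-5: 9 × 9 × 2 = 162
  FM-6: 5 × 5 × 6 = 150
  FM-7: 5 × 4 × 4 = 80
Modes with RPN ≥ 160: FM-2 (168), FM-3 (630), FM-5 (162) → 3.

3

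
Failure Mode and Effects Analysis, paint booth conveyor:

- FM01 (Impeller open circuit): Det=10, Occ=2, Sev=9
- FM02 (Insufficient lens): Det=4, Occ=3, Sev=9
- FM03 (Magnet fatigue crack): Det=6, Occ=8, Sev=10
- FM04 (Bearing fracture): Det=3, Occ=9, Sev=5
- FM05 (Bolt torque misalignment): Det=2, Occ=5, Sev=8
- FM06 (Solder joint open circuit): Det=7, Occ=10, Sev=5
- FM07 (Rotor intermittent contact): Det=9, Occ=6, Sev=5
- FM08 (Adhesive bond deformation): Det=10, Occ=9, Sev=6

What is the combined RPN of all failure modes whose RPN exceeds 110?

1955

RPN = Severity × Occurrence × Detection:
  FM01: 9 × 2 × 10 = 180
  FM02: 9 × 3 × 4 = 108
  FM03: 10 × 8 × 6 = 480
  FM04: 5 × 9 × 3 = 135
  FM05: 8 × 5 × 2 = 80
  FM06: 5 × 10 × 7 = 350
  FM07: 5 × 6 × 9 = 270
  FM08: 6 × 9 × 10 = 540
RPN > 110: FM01 (180), FM03 (480), FM04 (135), FM06 (350), FM07 (270), FM08 (540).
Sum: 180 + 480 + 135 + 350 + 270 + 540 = 1955.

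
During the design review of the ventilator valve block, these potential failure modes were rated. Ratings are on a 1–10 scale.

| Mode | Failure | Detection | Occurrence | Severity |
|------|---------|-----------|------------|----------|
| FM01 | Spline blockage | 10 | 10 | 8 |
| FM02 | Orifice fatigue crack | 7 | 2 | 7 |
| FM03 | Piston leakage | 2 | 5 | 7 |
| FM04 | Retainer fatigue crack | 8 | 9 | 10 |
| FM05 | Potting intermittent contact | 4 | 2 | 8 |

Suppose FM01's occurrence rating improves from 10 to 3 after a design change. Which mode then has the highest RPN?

FM04

RPN = Severity × Occurrence × Detection:
  FM01: 8 × 10 × 10 = 800
  FM02: 7 × 2 × 7 = 98
  FM03: 7 × 5 × 2 = 70
  FM04: 10 × 9 × 8 = 720
  FM05: 8 × 2 × 4 = 64
After action: FM01 → 8 × 3 × 10 = 240.
Revised RPNs: FM04=720, FM01=240, FM02=98, FM03=70, FM05=64.
Highest is now FM04 (720).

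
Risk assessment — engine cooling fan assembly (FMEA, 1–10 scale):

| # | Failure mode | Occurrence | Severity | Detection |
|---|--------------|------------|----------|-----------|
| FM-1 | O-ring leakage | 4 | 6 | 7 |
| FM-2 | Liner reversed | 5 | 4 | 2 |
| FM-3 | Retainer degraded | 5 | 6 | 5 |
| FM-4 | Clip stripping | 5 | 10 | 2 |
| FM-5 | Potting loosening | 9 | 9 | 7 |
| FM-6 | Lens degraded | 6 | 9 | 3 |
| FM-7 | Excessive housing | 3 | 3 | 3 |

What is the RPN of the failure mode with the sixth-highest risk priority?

40

RPN = Severity × Occurrence × Detection:
  FM-1: 6 × 4 × 7 = 168
  FM-2: 4 × 5 × 2 = 40
  FM-3: 6 × 5 × 5 = 150
  FM-4: 10 × 5 × 2 = 100
  FM-5: 9 × 9 × 7 = 567
  FM-6: 9 × 6 × 3 = 162
  FM-7: 3 × 3 × 3 = 27
Sorted descending: 567, 168, 162, 150, 100, 40, 27.
The sixth-highest RPN is 40 (FM-2).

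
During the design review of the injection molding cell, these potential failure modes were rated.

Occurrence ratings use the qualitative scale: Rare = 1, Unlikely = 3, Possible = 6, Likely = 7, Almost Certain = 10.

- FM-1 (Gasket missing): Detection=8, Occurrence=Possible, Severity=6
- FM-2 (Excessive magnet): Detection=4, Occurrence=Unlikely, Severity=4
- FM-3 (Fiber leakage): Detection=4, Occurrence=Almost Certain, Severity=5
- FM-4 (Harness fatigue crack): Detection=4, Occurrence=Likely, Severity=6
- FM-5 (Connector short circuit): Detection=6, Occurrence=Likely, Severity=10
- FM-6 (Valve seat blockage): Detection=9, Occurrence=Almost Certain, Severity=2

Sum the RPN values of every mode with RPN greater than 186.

RPN = Severity × Occurrence × Detection:
  FM-1: 6 × 6 × 8 = 288
  FM-2: 4 × 3 × 4 = 48
  FM-3: 5 × 10 × 4 = 200
  FM-4: 6 × 7 × 4 = 168
  FM-5: 10 × 7 × 6 = 420
  FM-6: 2 × 10 × 9 = 180
RPN > 186: FM-1 (288), FM-3 (200), FM-5 (420).
Sum: 288 + 200 + 420 = 908.

908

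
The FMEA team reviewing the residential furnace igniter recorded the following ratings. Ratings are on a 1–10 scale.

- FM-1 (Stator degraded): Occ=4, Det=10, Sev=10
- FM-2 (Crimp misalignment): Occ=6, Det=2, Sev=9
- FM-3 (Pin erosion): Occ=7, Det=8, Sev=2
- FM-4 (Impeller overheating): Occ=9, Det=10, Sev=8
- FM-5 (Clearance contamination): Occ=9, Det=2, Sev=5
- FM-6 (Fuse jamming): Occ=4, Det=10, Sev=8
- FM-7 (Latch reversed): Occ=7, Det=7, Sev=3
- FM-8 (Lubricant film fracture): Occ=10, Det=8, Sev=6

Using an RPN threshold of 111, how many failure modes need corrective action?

6

RPN = Severity × Occurrence × Detection:
  FM-1: 10 × 4 × 10 = 400
  FM-2: 9 × 6 × 2 = 108
  FM-3: 2 × 7 × 8 = 112
  FM-4: 8 × 9 × 10 = 720
  FM-5: 5 × 9 × 2 = 90
  FM-6: 8 × 4 × 10 = 320
  FM-7: 3 × 7 × 7 = 147
  FM-8: 6 × 10 × 8 = 480
Modes with RPN ≥ 111: FM-1 (400), FM-3 (112), FM-4 (720), FM-6 (320), FM-7 (147), FM-8 (480) → 6.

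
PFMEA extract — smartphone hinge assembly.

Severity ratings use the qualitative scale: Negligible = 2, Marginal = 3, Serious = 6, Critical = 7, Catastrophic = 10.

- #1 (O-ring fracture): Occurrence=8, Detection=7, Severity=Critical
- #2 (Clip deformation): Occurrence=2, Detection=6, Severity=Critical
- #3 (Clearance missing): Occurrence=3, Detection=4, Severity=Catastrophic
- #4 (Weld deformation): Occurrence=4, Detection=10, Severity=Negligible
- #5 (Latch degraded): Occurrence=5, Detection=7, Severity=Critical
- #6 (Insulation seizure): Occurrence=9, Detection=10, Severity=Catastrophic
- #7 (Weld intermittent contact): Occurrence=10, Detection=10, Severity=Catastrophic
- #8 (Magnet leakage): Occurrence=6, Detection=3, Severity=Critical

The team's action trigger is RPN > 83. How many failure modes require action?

RPN = Severity × Occurrence × Detection:
  #1: 7 × 8 × 7 = 392
  #2: 7 × 2 × 6 = 84
  #3: 10 × 3 × 4 = 120
  #4: 2 × 4 × 10 = 80
  #5: 7 × 5 × 7 = 245
  #6: 10 × 9 × 10 = 900
  #7: 10 × 10 × 10 = 1000
  #8: 7 × 6 × 3 = 126
Modes with RPN > 83: #1 (392), #2 (84), #3 (120), #5 (245), #6 (900), #7 (1000), #8 (126) → 7.

7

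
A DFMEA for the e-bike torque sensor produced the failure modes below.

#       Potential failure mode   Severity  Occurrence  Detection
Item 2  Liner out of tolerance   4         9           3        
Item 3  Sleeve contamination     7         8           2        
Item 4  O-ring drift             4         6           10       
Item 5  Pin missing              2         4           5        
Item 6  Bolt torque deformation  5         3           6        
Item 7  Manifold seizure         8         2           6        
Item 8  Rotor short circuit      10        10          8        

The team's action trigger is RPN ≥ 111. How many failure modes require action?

3

RPN = Severity × Occurrence × Detection:
  Item 2: 4 × 9 × 3 = 108
  Item 3: 7 × 8 × 2 = 112
  Item 4: 4 × 6 × 10 = 240
  Item 5: 2 × 4 × 5 = 40
  Item 6: 5 × 3 × 6 = 90
  Item 7: 8 × 2 × 6 = 96
  Item 8: 10 × 10 × 8 = 800
Modes with RPN ≥ 111: Item 3 (112), Item 4 (240), Item 8 (800) → 3.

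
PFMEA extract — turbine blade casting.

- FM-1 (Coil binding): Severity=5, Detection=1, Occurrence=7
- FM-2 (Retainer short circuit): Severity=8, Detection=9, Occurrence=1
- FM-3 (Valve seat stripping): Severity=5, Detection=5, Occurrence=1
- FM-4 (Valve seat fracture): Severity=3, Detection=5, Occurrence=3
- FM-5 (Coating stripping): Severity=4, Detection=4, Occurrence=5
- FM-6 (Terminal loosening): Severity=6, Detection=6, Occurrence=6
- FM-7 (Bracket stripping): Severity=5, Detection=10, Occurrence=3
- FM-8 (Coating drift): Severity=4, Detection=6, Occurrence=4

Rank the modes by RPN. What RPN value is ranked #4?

80

RPN = Severity × Occurrence × Detection:
  FM-1: 5 × 7 × 1 = 35
  FM-2: 8 × 1 × 9 = 72
  FM-3: 5 × 1 × 5 = 25
  FM-4: 3 × 3 × 5 = 45
  FM-5: 4 × 5 × 4 = 80
  FM-6: 6 × 6 × 6 = 216
  FM-7: 5 × 3 × 10 = 150
  FM-8: 4 × 4 × 6 = 96
Sorted descending: 216, 150, 96, 80, 72, 45, 35, 25.
The fourth-highest RPN is 80 (FM-5).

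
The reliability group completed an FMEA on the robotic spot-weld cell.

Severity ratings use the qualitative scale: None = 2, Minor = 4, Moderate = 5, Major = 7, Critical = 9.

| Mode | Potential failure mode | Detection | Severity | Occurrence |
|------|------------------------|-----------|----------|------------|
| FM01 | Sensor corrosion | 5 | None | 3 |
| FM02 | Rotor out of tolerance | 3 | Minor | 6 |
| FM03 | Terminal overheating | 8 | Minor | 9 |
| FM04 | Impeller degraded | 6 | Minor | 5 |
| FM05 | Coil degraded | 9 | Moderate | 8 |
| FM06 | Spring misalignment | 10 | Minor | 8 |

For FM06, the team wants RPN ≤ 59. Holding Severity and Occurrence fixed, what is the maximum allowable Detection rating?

1

FM06: S=4, O=8, D=10 → current RPN = 320.
Fixed product = 32. Need 32 × D ≤ 59, so D ≤ 59/32 = 1.84.
Maximum integer Detection rating = 1 (gives RPN 32; D=2 would give 64 > 59).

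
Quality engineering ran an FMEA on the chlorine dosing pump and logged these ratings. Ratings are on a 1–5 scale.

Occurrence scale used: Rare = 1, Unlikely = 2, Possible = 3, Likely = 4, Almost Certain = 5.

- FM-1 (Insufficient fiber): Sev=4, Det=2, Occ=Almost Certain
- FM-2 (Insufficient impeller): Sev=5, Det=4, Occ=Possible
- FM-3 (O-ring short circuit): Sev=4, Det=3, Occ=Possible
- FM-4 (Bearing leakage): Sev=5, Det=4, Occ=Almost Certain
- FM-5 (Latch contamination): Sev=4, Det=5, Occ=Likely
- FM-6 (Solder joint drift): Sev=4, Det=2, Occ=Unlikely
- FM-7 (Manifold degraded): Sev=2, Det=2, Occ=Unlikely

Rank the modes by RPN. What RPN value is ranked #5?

RPN = Severity × Occurrence × Detection:
  FM-1: 4 × 5 × 2 = 40
  FM-2: 5 × 3 × 4 = 60
  FM-3: 4 × 3 × 3 = 36
  FM-4: 5 × 5 × 4 = 100
  FM-5: 4 × 4 × 5 = 80
  FM-6: 4 × 2 × 2 = 16
  FM-7: 2 × 2 × 2 = 8
Sorted descending: 100, 80, 60, 40, 36, 16, 8.
The fifth-highest RPN is 36 (FM-3).

36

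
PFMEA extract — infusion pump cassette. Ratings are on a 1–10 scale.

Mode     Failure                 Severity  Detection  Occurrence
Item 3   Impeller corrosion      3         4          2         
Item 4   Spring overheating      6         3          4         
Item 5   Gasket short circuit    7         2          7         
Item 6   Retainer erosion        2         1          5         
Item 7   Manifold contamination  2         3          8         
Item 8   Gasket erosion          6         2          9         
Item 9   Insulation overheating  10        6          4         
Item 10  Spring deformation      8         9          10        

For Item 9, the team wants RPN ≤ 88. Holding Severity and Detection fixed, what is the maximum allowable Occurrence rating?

Item 9: S=10, O=4, D=6 → current RPN = 240.
Fixed product = 60. Need 60 × O ≤ 88, so O ≤ 88/60 = 1.47.
Maximum integer Occurrence rating = 1 (gives RPN 60; O=2 would give 120 > 88).

1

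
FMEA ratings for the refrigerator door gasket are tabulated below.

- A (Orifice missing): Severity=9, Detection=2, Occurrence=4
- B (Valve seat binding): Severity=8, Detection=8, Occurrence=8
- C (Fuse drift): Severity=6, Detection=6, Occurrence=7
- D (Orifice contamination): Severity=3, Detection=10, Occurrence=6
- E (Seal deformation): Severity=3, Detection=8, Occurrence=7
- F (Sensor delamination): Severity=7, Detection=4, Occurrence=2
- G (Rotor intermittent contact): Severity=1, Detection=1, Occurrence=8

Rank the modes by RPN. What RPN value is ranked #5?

RPN = Severity × Occurrence × Detection:
  A: 9 × 4 × 2 = 72
  B: 8 × 8 × 8 = 512
  C: 6 × 7 × 6 = 252
  D: 3 × 6 × 10 = 180
  E: 3 × 7 × 8 = 168
  F: 7 × 2 × 4 = 56
  G: 1 × 8 × 1 = 8
Sorted descending: 512, 252, 180, 168, 72, 56, 8.
The fifth-highest RPN is 72 (A).

72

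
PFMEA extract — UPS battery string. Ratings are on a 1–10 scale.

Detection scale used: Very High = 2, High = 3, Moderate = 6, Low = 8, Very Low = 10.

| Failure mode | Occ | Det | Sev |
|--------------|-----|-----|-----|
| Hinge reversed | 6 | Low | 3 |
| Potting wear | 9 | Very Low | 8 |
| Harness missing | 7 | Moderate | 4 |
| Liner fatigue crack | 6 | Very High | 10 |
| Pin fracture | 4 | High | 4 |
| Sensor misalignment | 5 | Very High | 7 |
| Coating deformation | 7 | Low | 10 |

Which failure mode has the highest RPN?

Potting wear

RPN = Severity × Occurrence × Detection:
  Hinge reversed: 3 × 6 × 8 = 144
  Potting wear: 8 × 9 × 10 = 720
  Harness missing: 4 × 7 × 6 = 168
  Liner fatigue crack: 10 × 6 × 2 = 120
  Pin fracture: 4 × 4 × 3 = 48
  Sensor misalignment: 7 × 5 × 2 = 70
  Coating deformation: 10 × 7 × 8 = 560
Highest RPN is 720 → Potting wear.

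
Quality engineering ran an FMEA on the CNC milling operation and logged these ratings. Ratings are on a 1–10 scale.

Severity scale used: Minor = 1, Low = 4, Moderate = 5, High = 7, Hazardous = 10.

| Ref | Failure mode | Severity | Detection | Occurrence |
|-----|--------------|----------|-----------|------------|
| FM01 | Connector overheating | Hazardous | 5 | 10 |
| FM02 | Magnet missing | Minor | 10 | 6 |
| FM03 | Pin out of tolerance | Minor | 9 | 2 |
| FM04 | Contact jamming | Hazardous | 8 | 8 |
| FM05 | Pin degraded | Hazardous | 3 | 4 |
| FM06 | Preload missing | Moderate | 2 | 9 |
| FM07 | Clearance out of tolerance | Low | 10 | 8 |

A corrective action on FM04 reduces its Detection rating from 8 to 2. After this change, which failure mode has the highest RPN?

RPN = Severity × Occurrence × Detection:
  FM01: 10 × 10 × 5 = 500
  FM02: 1 × 6 × 10 = 60
  FM03: 1 × 2 × 9 = 18
  FM04: 10 × 8 × 8 = 640
  FM05: 10 × 4 × 3 = 120
  FM06: 5 × 9 × 2 = 90
  FM07: 4 × 8 × 10 = 320
After action: FM04 → 10 × 8 × 2 = 160.
Revised RPNs: FM01=500, FM07=320, FM04=160, FM05=120, FM06=90, FM02=60, FM03=18.
Highest is now FM01 (500).

FM01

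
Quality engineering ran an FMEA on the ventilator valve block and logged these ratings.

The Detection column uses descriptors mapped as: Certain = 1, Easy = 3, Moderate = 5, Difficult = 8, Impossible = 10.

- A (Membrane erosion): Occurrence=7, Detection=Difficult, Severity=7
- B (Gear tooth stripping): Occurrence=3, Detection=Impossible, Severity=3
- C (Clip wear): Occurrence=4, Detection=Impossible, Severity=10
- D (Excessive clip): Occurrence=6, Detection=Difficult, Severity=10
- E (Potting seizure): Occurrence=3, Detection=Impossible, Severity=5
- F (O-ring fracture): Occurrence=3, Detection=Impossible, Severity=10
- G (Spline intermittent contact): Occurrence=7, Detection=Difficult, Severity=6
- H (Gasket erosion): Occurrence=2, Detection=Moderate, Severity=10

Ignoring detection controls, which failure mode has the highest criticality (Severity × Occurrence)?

Criticality = Severity × Occurrence:
  A: 7 × 7 = 49
  B: 3 × 3 = 9
  C: 10 × 4 = 40
  D: 10 × 6 = 60
  E: 5 × 3 = 15
  F: 10 × 3 = 30
  G: 6 × 7 = 42
  H: 10 × 2 = 20
Highest criticality is 60 → D.

D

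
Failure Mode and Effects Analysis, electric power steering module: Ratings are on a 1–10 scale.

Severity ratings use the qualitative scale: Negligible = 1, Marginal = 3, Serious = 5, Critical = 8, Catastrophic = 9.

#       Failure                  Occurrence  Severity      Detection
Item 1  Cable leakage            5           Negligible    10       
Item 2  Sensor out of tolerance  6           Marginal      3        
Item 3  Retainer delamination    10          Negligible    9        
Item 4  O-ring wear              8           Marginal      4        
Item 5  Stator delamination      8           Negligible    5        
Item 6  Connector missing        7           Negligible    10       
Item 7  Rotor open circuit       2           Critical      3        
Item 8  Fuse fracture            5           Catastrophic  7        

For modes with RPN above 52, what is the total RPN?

625

RPN = Severity × Occurrence × Detection:
  Item 1: 1 × 5 × 10 = 50
  Item 2: 3 × 6 × 3 = 54
  Item 3: 1 × 10 × 9 = 90
  Item 4: 3 × 8 × 4 = 96
  Item 5: 1 × 8 × 5 = 40
  Item 6: 1 × 7 × 10 = 70
  Item 7: 8 × 2 × 3 = 48
  Item 8: 9 × 5 × 7 = 315
RPN > 52: Item 2 (54), Item 3 (90), Item 4 (96), Item 6 (70), Item 8 (315).
Sum: 54 + 90 + 96 + 70 + 315 = 625.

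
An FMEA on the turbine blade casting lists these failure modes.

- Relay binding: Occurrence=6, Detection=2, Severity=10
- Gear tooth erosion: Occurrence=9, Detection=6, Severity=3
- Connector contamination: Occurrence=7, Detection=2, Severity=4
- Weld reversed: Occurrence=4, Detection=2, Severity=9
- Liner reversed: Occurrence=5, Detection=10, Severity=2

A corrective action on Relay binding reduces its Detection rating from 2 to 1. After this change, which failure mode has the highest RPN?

RPN = Severity × Occurrence × Detection:
  Relay binding: 10 × 6 × 2 = 120
  Gear tooth erosion: 3 × 9 × 6 = 162
  Connector contamination: 4 × 7 × 2 = 56
  Weld reversed: 9 × 4 × 2 = 72
  Liner reversed: 2 × 5 × 10 = 100
After action: Relay binding → 10 × 6 × 1 = 60.
Revised RPNs: Gear tooth erosion=162, Liner reversed=100, Weld reversed=72, Relay binding=60, Connector contamination=56.
Highest is now Gear tooth erosion (162).

Gear tooth erosion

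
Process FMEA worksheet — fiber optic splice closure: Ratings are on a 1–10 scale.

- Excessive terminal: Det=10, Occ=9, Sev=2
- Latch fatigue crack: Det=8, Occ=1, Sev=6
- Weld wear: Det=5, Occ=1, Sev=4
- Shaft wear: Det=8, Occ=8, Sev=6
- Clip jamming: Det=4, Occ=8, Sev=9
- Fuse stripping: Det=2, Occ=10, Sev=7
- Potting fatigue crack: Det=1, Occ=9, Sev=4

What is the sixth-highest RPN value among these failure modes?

RPN = Severity × Occurrence × Detection:
  Excessive terminal: 2 × 9 × 10 = 180
  Latch fatigue crack: 6 × 1 × 8 = 48
  Weld wear: 4 × 1 × 5 = 20
  Shaft wear: 6 × 8 × 8 = 384
  Clip jamming: 9 × 8 × 4 = 288
  Fuse stripping: 7 × 10 × 2 = 140
  Potting fatigue crack: 4 × 9 × 1 = 36
Sorted descending: 384, 288, 180, 140, 48, 36, 20.
The sixth-highest RPN is 36 (Potting fatigue crack).

36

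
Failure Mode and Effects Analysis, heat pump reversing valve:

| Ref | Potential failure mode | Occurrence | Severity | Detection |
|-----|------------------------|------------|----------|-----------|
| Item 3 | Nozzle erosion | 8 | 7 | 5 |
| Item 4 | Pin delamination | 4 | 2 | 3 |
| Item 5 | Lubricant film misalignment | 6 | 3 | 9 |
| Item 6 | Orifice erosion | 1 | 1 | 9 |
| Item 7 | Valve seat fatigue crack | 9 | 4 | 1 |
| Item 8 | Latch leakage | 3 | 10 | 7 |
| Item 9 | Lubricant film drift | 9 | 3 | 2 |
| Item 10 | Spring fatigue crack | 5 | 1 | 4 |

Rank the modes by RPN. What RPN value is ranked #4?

RPN = Severity × Occurrence × Detection:
  Item 3: 7 × 8 × 5 = 280
  Item 4: 2 × 4 × 3 = 24
  Item 5: 3 × 6 × 9 = 162
  Item 6: 1 × 1 × 9 = 9
  Item 7: 4 × 9 × 1 = 36
  Item 8: 10 × 3 × 7 = 210
  Item 9: 3 × 9 × 2 = 54
  Item 10: 1 × 5 × 4 = 20
Sorted descending: 280, 210, 162, 54, 36, 24, 20, 9.
The fourth-highest RPN is 54 (Item 9).

54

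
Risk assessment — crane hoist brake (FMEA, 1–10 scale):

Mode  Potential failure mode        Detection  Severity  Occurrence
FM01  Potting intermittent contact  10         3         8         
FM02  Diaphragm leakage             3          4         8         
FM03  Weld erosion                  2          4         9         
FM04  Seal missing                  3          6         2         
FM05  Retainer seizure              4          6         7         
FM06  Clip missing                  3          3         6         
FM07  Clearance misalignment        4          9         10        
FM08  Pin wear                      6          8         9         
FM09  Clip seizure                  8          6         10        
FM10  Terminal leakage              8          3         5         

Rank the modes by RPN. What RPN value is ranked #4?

RPN = Severity × Occurrence × Detection:
  FM01: 3 × 8 × 10 = 240
  FM02: 4 × 8 × 3 = 96
  FM03: 4 × 9 × 2 = 72
  FM04: 6 × 2 × 3 = 36
  FM05: 6 × 7 × 4 = 168
  FM06: 3 × 6 × 3 = 54
  FM07: 9 × 10 × 4 = 360
  FM08: 8 × 9 × 6 = 432
  FM09: 6 × 10 × 8 = 480
  FM10: 3 × 5 × 8 = 120
Sorted descending: 480, 432, 360, 240, 168, 120, 96, 72, 54, 36.
The fourth-highest RPN is 240 (FM01).

240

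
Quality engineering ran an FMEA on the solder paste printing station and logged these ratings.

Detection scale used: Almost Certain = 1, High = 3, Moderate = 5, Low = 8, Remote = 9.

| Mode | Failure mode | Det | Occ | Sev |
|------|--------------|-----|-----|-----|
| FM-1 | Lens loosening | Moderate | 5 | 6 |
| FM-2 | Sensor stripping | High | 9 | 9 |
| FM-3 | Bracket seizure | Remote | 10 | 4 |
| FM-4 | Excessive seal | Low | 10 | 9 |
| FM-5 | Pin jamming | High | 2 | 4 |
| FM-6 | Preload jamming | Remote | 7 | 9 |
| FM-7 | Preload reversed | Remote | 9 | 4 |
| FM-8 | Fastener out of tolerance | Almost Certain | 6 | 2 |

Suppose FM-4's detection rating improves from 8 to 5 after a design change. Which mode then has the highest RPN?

RPN = Severity × Occurrence × Detection:
  FM-1: 6 × 5 × 5 = 150
  FM-2: 9 × 9 × 3 = 243
  FM-3: 4 × 10 × 9 = 360
  FM-4: 9 × 10 × 8 = 720
  FM-5: 4 × 2 × 3 = 24
  FM-6: 9 × 7 × 9 = 567
  FM-7: 4 × 9 × 9 = 324
  FM-8: 2 × 6 × 1 = 12
After action: FM-4 → 9 × 10 × 5 = 450.
Revised RPNs: FM-6=567, FM-4=450, FM-3=360, FM-7=324, FM-2=243, FM-1=150, FM-5=24, FM-8=12.
Highest is now FM-6 (567).

FM-6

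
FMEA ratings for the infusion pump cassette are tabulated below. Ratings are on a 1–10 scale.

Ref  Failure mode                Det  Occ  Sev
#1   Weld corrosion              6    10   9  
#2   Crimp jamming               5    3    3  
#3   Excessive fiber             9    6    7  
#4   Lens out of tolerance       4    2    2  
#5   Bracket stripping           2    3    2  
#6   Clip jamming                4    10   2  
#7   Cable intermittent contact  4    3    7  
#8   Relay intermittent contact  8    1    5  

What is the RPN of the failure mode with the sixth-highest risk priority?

40

RPN = Severity × Occurrence × Detection:
  #1: 9 × 10 × 6 = 540
  #2: 3 × 3 × 5 = 45
  #3: 7 × 6 × 9 = 378
  #4: 2 × 2 × 4 = 16
  #5: 2 × 3 × 2 = 12
  #6: 2 × 10 × 4 = 80
  #7: 7 × 3 × 4 = 84
  #8: 5 × 1 × 8 = 40
Sorted descending: 540, 378, 84, 80, 45, 40, 16, 12.
The sixth-highest RPN is 40 (#8).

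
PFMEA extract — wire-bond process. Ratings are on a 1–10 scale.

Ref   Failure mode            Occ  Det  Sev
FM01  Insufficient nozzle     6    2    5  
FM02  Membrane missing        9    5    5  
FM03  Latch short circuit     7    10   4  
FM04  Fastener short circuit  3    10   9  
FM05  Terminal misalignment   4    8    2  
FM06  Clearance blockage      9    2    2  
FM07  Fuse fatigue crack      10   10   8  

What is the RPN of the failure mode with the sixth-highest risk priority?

60

RPN = Severity × Occurrence × Detection:
  FM01: 5 × 6 × 2 = 60
  FM02: 5 × 9 × 5 = 225
  FM03: 4 × 7 × 10 = 280
  FM04: 9 × 3 × 10 = 270
  FM05: 2 × 4 × 8 = 64
  FM06: 2 × 9 × 2 = 36
  FM07: 8 × 10 × 10 = 800
Sorted descending: 800, 280, 270, 225, 64, 60, 36.
The sixth-highest RPN is 60 (FM01).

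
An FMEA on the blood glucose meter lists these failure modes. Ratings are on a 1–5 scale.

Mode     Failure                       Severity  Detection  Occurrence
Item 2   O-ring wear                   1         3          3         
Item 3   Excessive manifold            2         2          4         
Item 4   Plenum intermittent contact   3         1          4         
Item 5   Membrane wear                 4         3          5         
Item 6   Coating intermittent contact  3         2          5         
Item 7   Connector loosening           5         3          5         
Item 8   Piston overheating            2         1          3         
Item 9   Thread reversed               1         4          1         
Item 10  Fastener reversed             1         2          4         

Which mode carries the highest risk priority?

RPN = Severity × Occurrence × Detection:
  Item 2: 1 × 3 × 3 = 9
  Item 3: 2 × 4 × 2 = 16
  Item 4: 3 × 4 × 1 = 12
  Item 5: 4 × 5 × 3 = 60
  Item 6: 3 × 5 × 2 = 30
  Item 7: 5 × 5 × 3 = 75
  Item 8: 2 × 3 × 1 = 6
  Item 9: 1 × 1 × 4 = 4
  Item 10: 1 × 4 × 2 = 8
Highest RPN is 75 → Item 7.

Item 7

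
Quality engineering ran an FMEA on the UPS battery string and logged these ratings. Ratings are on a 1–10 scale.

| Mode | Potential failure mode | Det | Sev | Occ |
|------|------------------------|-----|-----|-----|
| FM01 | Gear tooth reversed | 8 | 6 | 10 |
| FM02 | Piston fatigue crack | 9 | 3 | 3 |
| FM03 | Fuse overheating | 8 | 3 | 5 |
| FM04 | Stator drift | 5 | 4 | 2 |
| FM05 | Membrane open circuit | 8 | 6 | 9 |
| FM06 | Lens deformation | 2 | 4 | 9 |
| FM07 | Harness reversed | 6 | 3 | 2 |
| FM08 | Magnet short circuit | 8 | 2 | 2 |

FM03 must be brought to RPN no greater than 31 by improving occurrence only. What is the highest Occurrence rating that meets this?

FM03: S=3, O=5, D=8 → current RPN = 120.
Fixed product = 24. Need 24 × O ≤ 31, so O ≤ 31/24 = 1.29.
Maximum integer Occurrence rating = 1 (gives RPN 24; O=2 would give 48 > 31).

1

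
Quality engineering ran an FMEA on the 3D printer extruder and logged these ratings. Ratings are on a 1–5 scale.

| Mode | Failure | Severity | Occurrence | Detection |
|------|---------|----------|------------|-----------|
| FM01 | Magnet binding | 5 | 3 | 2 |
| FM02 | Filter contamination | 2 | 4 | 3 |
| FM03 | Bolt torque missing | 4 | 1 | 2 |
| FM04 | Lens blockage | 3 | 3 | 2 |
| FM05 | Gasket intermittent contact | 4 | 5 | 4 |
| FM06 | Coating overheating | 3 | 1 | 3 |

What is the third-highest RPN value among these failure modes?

24

RPN = Severity × Occurrence × Detection:
  FM01: 5 × 3 × 2 = 30
  FM02: 2 × 4 × 3 = 24
  FM03: 4 × 1 × 2 = 8
  FM04: 3 × 3 × 2 = 18
  FM05: 4 × 5 × 4 = 80
  FM06: 3 × 1 × 3 = 9
Sorted descending: 80, 30, 24, 18, 9, 8.
The third-highest RPN is 24 (FM02).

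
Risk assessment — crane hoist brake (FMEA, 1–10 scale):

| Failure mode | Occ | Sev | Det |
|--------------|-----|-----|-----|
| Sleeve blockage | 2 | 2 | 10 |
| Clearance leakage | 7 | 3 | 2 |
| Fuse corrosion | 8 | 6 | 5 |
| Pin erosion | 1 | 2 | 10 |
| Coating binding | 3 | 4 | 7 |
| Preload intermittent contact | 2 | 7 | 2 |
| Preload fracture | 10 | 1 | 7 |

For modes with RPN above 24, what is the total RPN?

504

RPN = Severity × Occurrence × Detection:
  Sleeve blockage: 2 × 2 × 10 = 40
  Clearance leakage: 3 × 7 × 2 = 42
  Fuse corrosion: 6 × 8 × 5 = 240
  Pin erosion: 2 × 1 × 10 = 20
  Coating binding: 4 × 3 × 7 = 84
  Preload intermittent contact: 7 × 2 × 2 = 28
  Preload fracture: 1 × 10 × 7 = 70
RPN > 24: Sleeve blockage (40), Clearance leakage (42), Fuse corrosion (240), Coating binding (84), Preload intermittent contact (28), Preload fracture (70).
Sum: 40 + 42 + 240 + 84 + 28 + 70 = 504.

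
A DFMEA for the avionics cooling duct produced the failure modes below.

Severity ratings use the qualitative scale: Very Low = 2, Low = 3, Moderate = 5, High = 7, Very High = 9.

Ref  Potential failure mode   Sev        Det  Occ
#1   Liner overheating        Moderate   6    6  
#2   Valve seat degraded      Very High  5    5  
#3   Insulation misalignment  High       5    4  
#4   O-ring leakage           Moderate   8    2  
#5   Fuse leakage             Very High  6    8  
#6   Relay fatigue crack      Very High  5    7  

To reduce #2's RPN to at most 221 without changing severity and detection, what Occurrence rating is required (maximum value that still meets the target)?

#2: S=9, O=5, D=5 → current RPN = 225.
Fixed product = 45. Need 45 × O ≤ 221, so O ≤ 221/45 = 4.91.
Maximum integer Occurrence rating = 4 (gives RPN 180; O=5 would give 225 > 221).

4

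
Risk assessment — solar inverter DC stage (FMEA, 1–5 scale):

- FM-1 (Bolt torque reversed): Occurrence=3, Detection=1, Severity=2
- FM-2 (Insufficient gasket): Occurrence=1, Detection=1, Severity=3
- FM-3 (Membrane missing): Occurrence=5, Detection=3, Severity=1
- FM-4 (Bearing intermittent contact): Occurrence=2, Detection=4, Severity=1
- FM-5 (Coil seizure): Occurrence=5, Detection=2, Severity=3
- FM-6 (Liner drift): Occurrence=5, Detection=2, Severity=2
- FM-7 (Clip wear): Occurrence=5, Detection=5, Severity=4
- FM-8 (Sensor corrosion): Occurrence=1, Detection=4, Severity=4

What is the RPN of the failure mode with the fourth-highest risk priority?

16

RPN = Severity × Occurrence × Detection:
  FM-1: 2 × 3 × 1 = 6
  FM-2: 3 × 1 × 1 = 3
  FM-3: 1 × 5 × 3 = 15
  FM-4: 1 × 2 × 4 = 8
  FM-5: 3 × 5 × 2 = 30
  FM-6: 2 × 5 × 2 = 20
  FM-7: 4 × 5 × 5 = 100
  FM-8: 4 × 1 × 4 = 16
Sorted descending: 100, 30, 20, 16, 15, 8, 6, 3.
The fourth-highest RPN is 16 (FM-8).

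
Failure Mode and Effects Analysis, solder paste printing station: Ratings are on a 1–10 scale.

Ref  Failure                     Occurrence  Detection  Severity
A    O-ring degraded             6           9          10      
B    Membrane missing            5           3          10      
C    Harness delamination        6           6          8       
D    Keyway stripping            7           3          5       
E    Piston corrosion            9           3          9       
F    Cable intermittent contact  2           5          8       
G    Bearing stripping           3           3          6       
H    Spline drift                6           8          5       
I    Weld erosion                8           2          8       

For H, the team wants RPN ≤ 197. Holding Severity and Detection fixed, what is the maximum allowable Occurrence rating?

H: S=5, O=6, D=8 → current RPN = 240.
Fixed product = 40. Need 40 × O ≤ 197, so O ≤ 197/40 = 4.92.
Maximum integer Occurrence rating = 4 (gives RPN 160; O=5 would give 200 > 197).

4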